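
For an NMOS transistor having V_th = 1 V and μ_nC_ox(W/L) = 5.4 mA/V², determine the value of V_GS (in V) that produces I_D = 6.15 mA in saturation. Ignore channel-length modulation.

In saturation I_D = ½ k_n (V_GS − V_th)², so V_GS − V_th = √(2 I_D / k_n) = √(2 × 6.15 / 5.4) = 1.51 V.
V_GS = 1 + 1.51 = 2.51 V.

V_GS = 2.51 V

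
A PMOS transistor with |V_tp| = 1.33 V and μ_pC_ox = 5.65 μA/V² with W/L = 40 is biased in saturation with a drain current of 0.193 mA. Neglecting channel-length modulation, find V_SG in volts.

k_p = μ_pC_ox · (W/L) = 0.226 mA/V².
In saturation I_D = ½ k_p (V_SG − |V_tp|)², so V_SG − |V_tp| = √(2 I_D / k_p) = √(2 × 0.193 / 0.226) = 1.31 V.
V_SG = 1.33 + 1.31 = 2.64 V.

V_SG = 2.64 V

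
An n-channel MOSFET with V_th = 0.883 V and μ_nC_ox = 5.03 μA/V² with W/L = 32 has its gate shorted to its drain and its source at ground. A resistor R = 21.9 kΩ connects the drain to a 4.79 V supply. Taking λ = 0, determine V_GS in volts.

V_GS = 2.11 V

With gate tied to drain, V_GS = V_DS ≥ V_GS − V_th, so the device is in saturation.
k_n = μ_nC_ox · (W/L) = 0.161 mA/V².
KCL at the drain: ½ k_n (V_GS − V_th)² = (V_DD − V_GS)/R.
Let x = V_GS − 0.883. Then 1.76 x² + x − 3.907 = 0, giving x = 1.23 V (positive root), so V_GS = 2.11 V.
I_D = (V_DD − V_GS)/R = (4.79 − 2.11) / 21.9 = 0.122 mA.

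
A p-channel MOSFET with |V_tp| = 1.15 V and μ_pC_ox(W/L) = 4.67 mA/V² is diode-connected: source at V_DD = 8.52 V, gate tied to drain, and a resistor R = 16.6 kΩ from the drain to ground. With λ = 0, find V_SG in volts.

With gate tied to drain, V_SG = V_SD ≥ V_SG − |V_tp|, so the device is in saturation.
KCL at the drain: ½ k_p (V_SG − |V_tp|)² = (V_DD − V_SG)/R.
Let x = V_SG − 1.15. Then 38.8 x² + x − 7.37 = 0, giving x = 0.423 V (positive root), so V_SG = 1.57 V.
I_D = (V_DD − V_SG)/R = (8.52 − 1.57) / 16.6 = 0.418 mA.

V_SG = 1.57 V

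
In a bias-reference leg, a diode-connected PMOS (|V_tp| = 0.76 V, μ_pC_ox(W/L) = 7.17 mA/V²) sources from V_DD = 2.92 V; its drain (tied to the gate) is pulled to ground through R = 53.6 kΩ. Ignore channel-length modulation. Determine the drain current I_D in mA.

I_D = 0.0384 mA

With gate tied to drain, V_SG = V_SD ≥ V_SG − |V_tp|, so the device is in saturation.
KCL at the drain: ½ k_p (V_SG − |V_tp|)² = (V_DD − V_SG)/R.
Let x = V_SG − 0.76. Then 192 x² + x − 2.16 = 0, giving x = 0.103 V (positive root), so V_SG = 0.863 V.
I_D = (V_DD − V_SG)/R = (2.92 − 0.863) / 53.6 = 0.0384 mA.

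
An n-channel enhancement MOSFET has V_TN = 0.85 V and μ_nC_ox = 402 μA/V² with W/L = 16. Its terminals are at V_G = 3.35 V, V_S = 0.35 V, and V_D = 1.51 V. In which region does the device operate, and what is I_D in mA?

Triode; I_D = 11.7 mA

V_GS = V_G − V_S = 3.35 − 0.35 = 3 V; V_DS = V_D − V_S = 1.51 − 0.35 = 1.16 V.
k_n = μ_nC_ox · (W/L) = 6.432 mA/V².
V_ov = V_GS − V_TN = 3 − 0.85 = 2.15 V.
Since V_DS = 1.16 V < V_ov = 2.15 V, the device is in the triode region.
I_D = k_n [V_ov · V_DS − ½ V_DS²] = 6.432 × [2.15 × 1.16 − 0.5 × 1.16²] = 11.7 mA.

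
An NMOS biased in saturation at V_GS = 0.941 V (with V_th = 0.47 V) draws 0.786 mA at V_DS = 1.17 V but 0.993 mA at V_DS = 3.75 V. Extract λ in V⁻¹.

With V_GS fixed, I_D ∝ (1 + λ V_DS) in saturation, so I_D2/I_D1 = (1 + λ V_DS2)/(1 + λ V_DS1).
0.993/0.786 = 1.263 = (1 + 3.75 λ)/(1 + 1.17 λ).
Solving: λ (I_D1 V_DS2 − I_D2 V_DS1) = I_D2 − I_D1, so λ = (0.993 − 0.786) / (0.786 × 3.75 − 0.993 × 1.17) = 0.207 / 1.79 = 0.116 V⁻¹.

λ = 0.116 V⁻¹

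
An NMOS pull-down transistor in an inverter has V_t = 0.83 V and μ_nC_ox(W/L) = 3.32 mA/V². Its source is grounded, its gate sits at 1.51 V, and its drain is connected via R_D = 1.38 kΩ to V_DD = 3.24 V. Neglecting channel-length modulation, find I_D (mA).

V_GS = V_G = 1.51 V, so V_ov = 1.51 − 0.83 = 0.68 V.
Assume saturation: I_D = ½ k_n V_ov² = 0.5 × 3.32 × 0.68² = 0.768 mA, giving V_DS = V_DD − I_D R_D = 3.24 − 0.768 × 1.38 = 2.18 V.
V_DS = 2.18 V ≥ V_ov = 0.68 V, confirming saturation.

I_D = 0.768 mA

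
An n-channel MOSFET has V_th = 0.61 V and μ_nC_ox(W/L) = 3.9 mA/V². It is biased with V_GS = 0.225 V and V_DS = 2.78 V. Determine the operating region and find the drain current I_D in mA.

V_GS = 0.225 V < V_th = 0.61 V, so the transistor is in cutoff.

Cutoff; I_D = 0 mA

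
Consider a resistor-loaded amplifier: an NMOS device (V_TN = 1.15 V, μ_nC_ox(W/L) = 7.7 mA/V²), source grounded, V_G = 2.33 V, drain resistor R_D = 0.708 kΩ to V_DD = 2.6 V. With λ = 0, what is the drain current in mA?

I_D = 3.09 mA

V_GS = V_G = 2.33 V, so V_ov = 2.33 − 1.15 = 1.18 V.
Assume saturation: I_D = ½ k_n V_ov² = 0.5 × 7.7 × 1.18² = 5.36 mA, giving V_DS = V_DD − I_D R_D = 2.6 − 5.36 × 0.708 = -1.2 V.
But -1.2 V < V_ov = 1.18 V, so the device is actually in triode.
In triode I_D = k_n[V_ov V_DS − ½ V_DS²] and I_D = (V_DD − V_DS)/R_D. Equating: 2.73 V_DS² − 7.433 V_DS + 2.6 = 0, giving V_DS = 0.412 V (the root below V_ov).
I_D = (2.6 − 0.412) / 0.708 = 3.09 mA.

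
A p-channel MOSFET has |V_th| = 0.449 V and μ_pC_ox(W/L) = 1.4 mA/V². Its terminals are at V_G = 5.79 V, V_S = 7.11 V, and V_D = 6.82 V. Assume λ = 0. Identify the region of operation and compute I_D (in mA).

V_SG = V_S − V_G = 7.11 − 5.79 = 1.32 V; V_SD = V_S − V_D = 7.11 − 6.82 = 0.29 V.
V_ov = V_SG − |V_th| = 1.32 − 0.449 = 0.871 V.
Since V_SD = 0.29 V < V_ov = 0.871 V, the device is in the triode region.
I_D = k_p [V_ov · V_SD − ½ V_SD²] = 1.4 × [0.871 × 0.29 − 0.5 × 0.29²] = 0.295 mA.

Triode; I_D = 0.295 mA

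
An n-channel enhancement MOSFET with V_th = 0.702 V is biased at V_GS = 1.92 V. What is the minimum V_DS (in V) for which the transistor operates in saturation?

The boundary between triode and saturation is V_DS = V_GS − V_th = V_ov.
V_ov = 1.92 − 0.702 = 1.22 V.

V_DS,sat = 1.22 V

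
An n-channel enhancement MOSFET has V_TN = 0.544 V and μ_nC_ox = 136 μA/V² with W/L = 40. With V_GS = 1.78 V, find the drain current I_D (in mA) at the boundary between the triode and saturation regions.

At the boundary V_DS = V_ov = V_GS − V_TN = 1.78 − 0.544 = 1.24 V.
k_n = μ_nC_ox · (W/L) = 5.44 mA/V².
I_D = ½ k_n V_ov² = 0.5 × 5.44 × 1.24² = 4.16 mA.

I_D = 4.16 mA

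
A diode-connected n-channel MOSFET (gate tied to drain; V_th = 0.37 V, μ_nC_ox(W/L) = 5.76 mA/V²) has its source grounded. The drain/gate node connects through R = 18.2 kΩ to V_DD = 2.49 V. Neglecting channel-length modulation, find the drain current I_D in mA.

With gate tied to drain, V_GS = V_DS ≥ V_GS − V_th, so the device is in saturation.
KCL at the drain: ½ k_n (V_GS − V_th)² = (V_DD − V_GS)/R.
Let x = V_GS − 0.37. Then 52.4 x² + x − 2.12 = 0, giving x = 0.192 V (positive root), so V_GS = 0.562 V.
I_D = (V_DD − V_GS)/R = (2.49 − 0.562) / 18.2 = 0.106 mA.

I_D = 0.106 mA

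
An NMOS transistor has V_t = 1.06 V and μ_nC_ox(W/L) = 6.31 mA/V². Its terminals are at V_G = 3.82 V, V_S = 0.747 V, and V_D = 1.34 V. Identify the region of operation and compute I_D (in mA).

V_GS = V_G − V_S = 3.82 − 0.747 = 3.07 V; V_DS = V_D − V_S = 1.34 − 0.747 = 0.593 V.
V_ov = V_GS − V_t = 3.07 − 1.06 = 2.01 V.
Since V_DS = 0.593 V < V_ov = 2.01 V, the device is in the triode region.
I_D = k_n [V_ov · V_DS − ½ V_DS²] = 6.31 × [2.01 × 0.593 − 0.5 × 0.593²] = 6.42 mA.

Triode; I_D = 6.42 mA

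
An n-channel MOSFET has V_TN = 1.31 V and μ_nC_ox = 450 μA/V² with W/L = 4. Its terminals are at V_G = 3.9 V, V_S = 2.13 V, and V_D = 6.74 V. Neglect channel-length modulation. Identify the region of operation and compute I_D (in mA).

Saturation; I_D = 0.190 mA

V_GS = V_G − V_S = 3.9 − 2.13 = 1.77 V; V_DS = V_D − V_S = 6.74 − 2.13 = 4.61 V.
k_n = μ_nC_ox · (W/L) = 1.8 mA/V².
V_ov = V_GS − V_TN = 1.77 − 1.31 = 0.46 V.
Since V_DS = 4.61 V ≥ V_ov = 0.46 V, the device is in saturation.
I_D = ½ k_n V_ov² = 0.5 × 1.8 × 0.46² = 0.19 mA.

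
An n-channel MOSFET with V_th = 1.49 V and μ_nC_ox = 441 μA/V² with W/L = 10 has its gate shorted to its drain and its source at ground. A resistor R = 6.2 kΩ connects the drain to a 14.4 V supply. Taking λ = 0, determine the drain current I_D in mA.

With gate tied to drain, V_GS = V_DS ≥ V_GS − V_th, so the device is in saturation.
k_n = μ_nC_ox · (W/L) = 4.41 mA/V².
KCL at the drain: ½ k_n (V_GS − V_th)² = (V_DD − V_GS)/R.
Let x = V_GS − 1.49. Then 13.7 x² + x − 12.91 = 0, giving x = 0.936 V (positive root), so V_GS = 2.43 V.
I_D = (V_DD − V_GS)/R = (14.4 − 2.43) / 6.2 = 1.93 mA.

I_D = 1.93 mA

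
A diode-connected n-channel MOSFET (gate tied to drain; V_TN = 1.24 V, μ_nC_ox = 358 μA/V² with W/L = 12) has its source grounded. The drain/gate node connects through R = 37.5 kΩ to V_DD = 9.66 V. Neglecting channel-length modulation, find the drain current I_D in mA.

With gate tied to drain, V_GS = V_DS ≥ V_GS − V_TN, so the device is in saturation.
k_n = μ_nC_ox · (W/L) = 4.296 mA/V².
KCL at the drain: ½ k_n (V_GS − V_TN)² = (V_DD − V_GS)/R.
Let x = V_GS − 1.24. Then 80.6 x² + x − 8.42 = 0, giving x = 0.317 V (positive root), so V_GS = 1.56 V.
I_D = (V_DD − V_GS)/R = (9.66 − 1.56) / 37.5 = 0.216 mA.

I_D = 0.216 mA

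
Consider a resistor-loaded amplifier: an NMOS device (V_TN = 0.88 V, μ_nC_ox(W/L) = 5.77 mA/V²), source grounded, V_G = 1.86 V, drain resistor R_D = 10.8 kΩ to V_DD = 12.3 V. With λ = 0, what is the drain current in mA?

V_GS = V_G = 1.86 V, so V_ov = 1.86 − 0.88 = 0.98 V.
Assume saturation: I_D = ½ k_n V_ov² = 0.5 × 5.77 × 0.98² = 2.77 mA, giving V_DS = V_DD − I_D R_D = 12.3 − 2.77 × 10.8 = -17.6 V.
But -17.6 V < V_ov = 0.98 V, so the device is actually in triode.
In triode I_D = k_n[V_ov V_DS − ½ V_DS²] and I_D = (V_DD − V_DS)/R_D. Equating: 31.2 V_DS² − 62.07 V_DS + 12.3 = 0, giving V_DS = 0.223 V (the root below V_ov).
I_D = (12.3 − 0.223) / 10.8 = 1.12 mA.

I_D = 1.12 mA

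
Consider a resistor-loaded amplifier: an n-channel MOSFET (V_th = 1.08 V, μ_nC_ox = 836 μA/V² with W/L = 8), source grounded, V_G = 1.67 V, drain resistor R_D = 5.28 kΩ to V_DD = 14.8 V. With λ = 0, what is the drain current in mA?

V_GS = V_G = 1.67 V, so V_ov = 1.67 − 1.08 = 0.59 V.
k_n = μ_nC_ox · (W/L) = 6.688 mA/V².
Assume saturation: I_D = ½ k_n V_ov² = 0.5 × 6.688 × 0.59² = 1.16 mA, giving V_DS = V_DD − I_D R_D = 14.8 − 1.16 × 5.28 = 8.65 V.
V_DS = 8.65 V ≥ V_ov = 0.59 V, confirming saturation.

I_D = 1.16 mA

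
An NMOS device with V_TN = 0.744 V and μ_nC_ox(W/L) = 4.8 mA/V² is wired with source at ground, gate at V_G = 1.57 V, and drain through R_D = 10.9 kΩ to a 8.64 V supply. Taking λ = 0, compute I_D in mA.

I_D = 0.772 mA

V_GS = V_G = 1.57 V, so V_ov = 1.57 − 0.744 = 0.826 V.
Assume saturation: I_D = ½ k_n V_ov² = 0.5 × 4.8 × 0.826² = 1.64 mA, giving V_DS = V_DD − I_D R_D = 8.64 − 1.64 × 10.9 = -9.21 V.
But -9.21 V < V_ov = 0.826 V, so the device is actually in triode.
In triode I_D = k_n[V_ov V_DS − ½ V_DS²] and I_D = (V_DD − V_DS)/R_D. Equating: 26.2 V_DS² − 44.22 V_DS + 8.64 = 0, giving V_DS = 0.225 V (the root below V_ov).
I_D = (8.64 − 0.225) / 10.9 = 0.772 mA.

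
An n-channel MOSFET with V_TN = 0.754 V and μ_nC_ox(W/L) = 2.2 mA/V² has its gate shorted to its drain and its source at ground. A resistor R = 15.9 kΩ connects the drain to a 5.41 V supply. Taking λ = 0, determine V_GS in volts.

V_GS = 1.24 V

With gate tied to drain, V_GS = V_DS ≥ V_GS − V_TN, so the device is in saturation.
KCL at the drain: ½ k_n (V_GS − V_TN)² = (V_DD − V_GS)/R.
Let x = V_GS − 0.754. Then 17.5 x² + x − 4.656 = 0, giving x = 0.488 V (positive root), so V_GS = 1.24 V.
I_D = (V_DD − V_GS)/R = (5.41 − 1.24) / 15.9 = 0.262 mA.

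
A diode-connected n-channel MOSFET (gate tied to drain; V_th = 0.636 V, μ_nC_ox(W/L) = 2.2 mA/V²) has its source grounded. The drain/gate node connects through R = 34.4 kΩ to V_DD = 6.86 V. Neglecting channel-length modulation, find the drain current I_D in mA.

I_D = 0.170 mA

With gate tied to drain, V_GS = V_DS ≥ V_GS − V_th, so the device is in saturation.
KCL at the drain: ½ k_n (V_GS − V_th)² = (V_DD − V_GS)/R.
Let x = V_GS − 0.636. Then 37.8 x² + x − 6.224 = 0, giving x = 0.393 V (positive root), so V_GS = 1.03 V.
I_D = (V_DD − V_GS)/R = (6.86 − 1.03) / 34.4 = 0.17 mA.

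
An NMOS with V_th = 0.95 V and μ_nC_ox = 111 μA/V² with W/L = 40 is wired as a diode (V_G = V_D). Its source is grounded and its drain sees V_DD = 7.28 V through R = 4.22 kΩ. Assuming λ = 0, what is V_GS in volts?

With gate tied to drain, V_GS = V_DS ≥ V_GS − V_th, so the device is in saturation.
k_n = μ_nC_ox · (W/L) = 4.44 mA/V².
KCL at the drain: ½ k_n (V_GS − V_th)² = (V_DD − V_GS)/R.
Let x = V_GS − 0.95. Then 9.37 x² + x − 6.33 = 0, giving x = 0.77 V (positive root), so V_GS = 1.72 V.
I_D = (V_DD − V_GS)/R = (7.28 − 1.72) / 4.22 = 1.32 mA.

V_GS = 1.72 V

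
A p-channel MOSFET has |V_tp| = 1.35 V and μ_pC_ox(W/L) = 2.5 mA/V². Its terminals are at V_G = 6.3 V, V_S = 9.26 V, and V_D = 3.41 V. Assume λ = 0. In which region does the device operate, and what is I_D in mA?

V_SG = V_S − V_G = 9.26 − 6.3 = 2.96 V; V_SD = V_S − V_D = 9.26 − 3.41 = 5.85 V.
V_ov = V_SG − |V_tp| = 2.96 − 1.35 = 1.61 V.
Since V_SD = 5.85 V ≥ V_ov = 1.61 V, the device is in saturation.
I_D = ½ k_p V_ov² = 0.5 × 2.5 × 1.61² = 3.24 mA.

Saturation; I_D = 3.24 mA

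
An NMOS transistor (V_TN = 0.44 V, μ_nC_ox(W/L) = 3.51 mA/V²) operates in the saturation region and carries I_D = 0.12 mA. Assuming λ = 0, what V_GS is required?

V_GS = 0.701 V

In saturation I_D = ½ k_n (V_GS − V_TN)², so V_GS − V_TN = √(2 I_D / k_n) = √(2 × 0.12 / 3.51) = 0.261 V.
V_GS = 0.44 + 0.261 = 0.701 V.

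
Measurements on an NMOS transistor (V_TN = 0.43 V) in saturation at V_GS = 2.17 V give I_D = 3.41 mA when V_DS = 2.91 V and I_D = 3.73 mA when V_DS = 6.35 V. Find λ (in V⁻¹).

With V_GS fixed, I_D ∝ (1 + λ V_DS) in saturation, so I_D2/I_D1 = (1 + λ V_DS2)/(1 + λ V_DS1).
3.73/3.41 = 1.094 = (1 + 6.35 λ)/(1 + 2.91 λ).
Solving: λ (I_D1 V_DS2 − I_D2 V_DS1) = I_D2 − I_D1, so λ = (3.73 − 3.41) / (3.41 × 6.35 − 3.73 × 2.91) = 0.32 / 10.8 = 0.0296 V⁻¹.

λ = 0.0296 V⁻¹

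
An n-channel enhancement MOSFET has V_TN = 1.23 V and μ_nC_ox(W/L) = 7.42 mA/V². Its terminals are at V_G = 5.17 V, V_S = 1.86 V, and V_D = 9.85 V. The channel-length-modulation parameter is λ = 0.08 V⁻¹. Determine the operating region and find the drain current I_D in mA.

Saturation; I_D = 26.3 mA

V_GS = V_G − V_S = 5.17 − 1.86 = 3.31 V; V_DS = V_D − V_S = 9.85 − 1.86 = 7.99 V.
V_ov = V_GS − V_TN = 3.31 − 1.23 = 2.08 V.
Since V_DS = 7.99 V ≥ V_ov = 2.08 V, the device is in saturation.
I_D = ½ k_n V_ov² (1 + λ V_DS) = 0.5 × 7.42 × 2.08² × (1 + 0.08 × 7.99) = 26.3 mA.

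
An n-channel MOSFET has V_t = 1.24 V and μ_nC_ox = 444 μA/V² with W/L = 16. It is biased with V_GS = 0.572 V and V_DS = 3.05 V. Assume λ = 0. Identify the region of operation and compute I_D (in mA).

Cutoff; I_D = 0 mA

V_GS = 0.572 V < V_t = 1.24 V, so the transistor is in cutoff.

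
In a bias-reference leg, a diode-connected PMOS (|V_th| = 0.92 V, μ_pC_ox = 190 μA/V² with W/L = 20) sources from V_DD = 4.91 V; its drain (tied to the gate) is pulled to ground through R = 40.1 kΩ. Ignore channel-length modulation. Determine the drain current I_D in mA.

With gate tied to drain, V_SG = V_SD ≥ V_SG − |V_th|, so the device is in saturation.
k_p = μ_pC_ox · (W/L) = 3.8 mA/V².
KCL at the drain: ½ k_p (V_SG − |V_th|)² = (V_DD − V_SG)/R.
Let x = V_SG − 0.92. Then 76.2 x² + x − 3.99 = 0, giving x = 0.222 V (positive root), so V_SG = 1.14 V.
I_D = (V_DD − V_SG)/R = (4.91 − 1.14) / 40.1 = 0.094 mA.

I_D = 0.0940 mA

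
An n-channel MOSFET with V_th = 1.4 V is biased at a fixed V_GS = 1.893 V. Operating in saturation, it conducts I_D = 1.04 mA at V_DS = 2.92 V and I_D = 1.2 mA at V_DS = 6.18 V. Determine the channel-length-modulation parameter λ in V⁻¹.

λ = 0.0547 V⁻¹

With V_GS fixed, I_D ∝ (1 + λ V_DS) in saturation, so I_D2/I_D1 = (1 + λ V_DS2)/(1 + λ V_DS1).
1.2/1.04 = 1.154 = (1 + 6.18 λ)/(1 + 2.92 λ).
Solving: λ (I_D1 V_DS2 − I_D2 V_DS1) = I_D2 − I_D1, so λ = (1.2 − 1.04) / (1.04 × 6.18 − 1.2 × 2.92) = 0.16 / 2.92 = 0.0547 V⁻¹.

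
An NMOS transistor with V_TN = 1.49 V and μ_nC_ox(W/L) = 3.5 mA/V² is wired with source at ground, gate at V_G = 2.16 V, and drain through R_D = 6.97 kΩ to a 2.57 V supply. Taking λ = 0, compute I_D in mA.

V_GS = V_G = 2.16 V, so V_ov = 2.16 − 1.49 = 0.67 V.
Assume saturation: I_D = ½ k_n V_ov² = 0.5 × 3.5 × 0.67² = 0.786 mA, giving V_DS = V_DD − I_D R_D = 2.57 − 0.786 × 6.97 = -2.91 V.
But -2.91 V < V_ov = 0.67 V, so the device is actually in triode.
In triode I_D = k_n[V_ov V_DS − ½ V_DS²] and I_D = (V_DD − V_DS)/R_D. Equating: 12.2 V_DS² − 17.34 V_DS + 2.57 = 0, giving V_DS = 0.168 V (the root below V_ov).
I_D = (2.57 − 0.168) / 6.97 = 0.345 mA.

I_D = 0.345 mA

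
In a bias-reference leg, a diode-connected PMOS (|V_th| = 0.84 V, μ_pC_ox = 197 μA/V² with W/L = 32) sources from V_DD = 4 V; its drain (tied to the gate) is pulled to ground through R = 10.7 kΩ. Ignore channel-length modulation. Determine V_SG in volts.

With gate tied to drain, V_SG = V_SD ≥ V_SG − |V_th|, so the device is in saturation.
k_p = μ_pC_ox · (W/L) = 6.304 mA/V².
KCL at the drain: ½ k_p (V_SG − |V_th|)² = (V_DD − V_SG)/R.
Let x = V_SG − 0.84. Then 33.7 x² + x − 3.16 = 0, giving x = 0.292 V (positive root), so V_SG = 1.13 V.
I_D = (V_DD − V_SG)/R = (4 − 1.13) / 10.7 = 0.268 mA.

V_SG = 1.13 V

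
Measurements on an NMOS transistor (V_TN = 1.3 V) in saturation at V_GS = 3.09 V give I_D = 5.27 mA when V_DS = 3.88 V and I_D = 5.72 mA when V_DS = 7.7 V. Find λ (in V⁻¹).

λ = 0.0245 V⁻¹

With V_GS fixed, I_D ∝ (1 + λ V_DS) in saturation, so I_D2/I_D1 = (1 + λ V_DS2)/(1 + λ V_DS1).
5.72/5.27 = 1.085 = (1 + 7.7 λ)/(1 + 3.88 λ).
Solving: λ (I_D1 V_DS2 − I_D2 V_DS1) = I_D2 − I_D1, so λ = (5.72 − 5.27) / (5.27 × 7.7 − 5.72 × 3.88) = 0.45 / 18.4 = 0.0245 V⁻¹.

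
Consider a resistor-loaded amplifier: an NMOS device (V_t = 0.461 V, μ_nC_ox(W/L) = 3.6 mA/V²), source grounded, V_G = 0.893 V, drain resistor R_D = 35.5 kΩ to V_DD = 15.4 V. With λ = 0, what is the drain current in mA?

I_D = 0.336 mA

V_GS = V_G = 0.893 V, so V_ov = 0.893 − 0.461 = 0.432 V.
Assume saturation: I_D = ½ k_n V_ov² = 0.5 × 3.6 × 0.432² = 0.336 mA, giving V_DS = V_DD − I_D R_D = 15.4 − 0.336 × 35.5 = 3.47 V.
V_DS = 3.47 V ≥ V_ov = 0.432 V, confirming saturation.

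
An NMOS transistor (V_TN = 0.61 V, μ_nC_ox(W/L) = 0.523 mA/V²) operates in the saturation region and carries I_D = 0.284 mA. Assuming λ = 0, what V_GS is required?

In saturation I_D = ½ k_n (V_GS − V_TN)², so V_GS − V_TN = √(2 I_D / k_n) = √(2 × 0.284 / 0.523) = 1.04 V.
V_GS = 0.61 + 1.04 = 1.65 V.

V_GS = 1.65 V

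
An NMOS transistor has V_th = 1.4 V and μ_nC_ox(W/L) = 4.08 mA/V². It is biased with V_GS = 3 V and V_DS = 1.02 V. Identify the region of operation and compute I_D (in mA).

Triode; I_D = 4.54 mA

V_ov = V_GS − V_th = 3 − 1.4 = 1.6 V.
Since V_DS = 1.02 V < V_ov = 1.6 V, the device is in the triode region.
I_D = k_n [V_ov · V_DS − ½ V_DS²] = 4.08 × [1.6 × 1.02 − 0.5 × 1.02²] = 4.54 mA.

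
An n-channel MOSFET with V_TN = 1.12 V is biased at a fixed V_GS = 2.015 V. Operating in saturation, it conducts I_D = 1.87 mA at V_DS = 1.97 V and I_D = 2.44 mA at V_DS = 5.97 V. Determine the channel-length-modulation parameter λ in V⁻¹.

λ = 0.0897 V⁻¹

With V_GS fixed, I_D ∝ (1 + λ V_DS) in saturation, so I_D2/I_D1 = (1 + λ V_DS2)/(1 + λ V_DS1).
2.44/1.87 = 1.305 = (1 + 5.97 λ)/(1 + 1.97 λ).
Solving: λ (I_D1 V_DS2 − I_D2 V_DS1) = I_D2 − I_D1, so λ = (2.44 − 1.87) / (1.87 × 5.97 − 2.44 × 1.97) = 0.57 / 6.36 = 0.0897 V⁻¹.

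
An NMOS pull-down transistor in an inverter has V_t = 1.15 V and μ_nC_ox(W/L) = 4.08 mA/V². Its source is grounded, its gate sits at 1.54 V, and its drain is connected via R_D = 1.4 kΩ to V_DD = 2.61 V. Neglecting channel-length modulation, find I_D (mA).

V_GS = V_G = 1.54 V, so V_ov = 1.54 − 1.15 = 0.39 V.
Assume saturation: I_D = ½ k_n V_ov² = 0.5 × 4.08 × 0.39² = 0.31 mA, giving V_DS = V_DD − I_D R_D = 2.61 − 0.31 × 1.4 = 2.18 V.
V_DS = 2.18 V ≥ V_ov = 0.39 V, confirming saturation.

I_D = 0.310 mA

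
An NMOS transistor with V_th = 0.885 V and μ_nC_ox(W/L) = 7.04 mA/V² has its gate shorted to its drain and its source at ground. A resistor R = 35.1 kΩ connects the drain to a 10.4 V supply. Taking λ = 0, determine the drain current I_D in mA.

I_D = 0.263 mA

With gate tied to drain, V_GS = V_DS ≥ V_GS − V_th, so the device is in saturation.
KCL at the drain: ½ k_n (V_GS − V_th)² = (V_DD − V_GS)/R.
Let x = V_GS − 0.885. Then 124 x² + x − 9.515 = 0, giving x = 0.273 V (positive root), so V_GS = 1.16 V.
I_D = (V_DD − V_GS)/R = (10.4 − 1.16) / 35.1 = 0.263 mA.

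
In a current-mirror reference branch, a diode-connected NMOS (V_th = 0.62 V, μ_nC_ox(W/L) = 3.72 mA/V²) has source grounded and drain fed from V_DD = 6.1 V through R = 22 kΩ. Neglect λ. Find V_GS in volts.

With gate tied to drain, V_GS = V_DS ≥ V_GS − V_th, so the device is in saturation.
KCL at the drain: ½ k_n (V_GS − V_th)² = (V_DD − V_GS)/R.
Let x = V_GS − 0.62. Then 40.9 x² + x − 5.48 = 0, giving x = 0.354 V (positive root), so V_GS = 0.974 V.
I_D = (V_DD − V_GS)/R = (6.1 − 0.974) / 22 = 0.233 mA.

V_GS = 0.974 V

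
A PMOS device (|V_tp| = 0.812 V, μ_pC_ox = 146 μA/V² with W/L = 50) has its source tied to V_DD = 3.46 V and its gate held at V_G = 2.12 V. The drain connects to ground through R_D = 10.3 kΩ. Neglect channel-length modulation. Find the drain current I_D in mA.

V_SG = V_DD − V_G = 3.46 − 2.12 = 1.34 V, so V_ov = 1.34 − 0.812 = 0.528 V.
k_p = μ_pC_ox · (W/L) = 7.3 mA/V².
Assume saturation: I_D = ½ k_p V_ov² = 0.5 × 7.3 × 0.528² = 1.02 mA, giving V_SD = V_DD − I_D R_D = 3.46 − 1.02 × 10.3 = -7.02 V.
But -7.02 V < V_ov = 0.528 V, so the device is actually in triode.
In triode I_D = k_p[V_ov V_SD − ½ V_SD²] and I_D = (V_DD − V_SD)/R_D. Equating: 37.6 V_SD² − 40.7 V_SD + 3.46 = 0, giving V_SD = 0.093 V (the root below V_ov).
I_D = (3.46 − 0.093) / 10.3 = 0.327 mA.

I_D = 0.327 mA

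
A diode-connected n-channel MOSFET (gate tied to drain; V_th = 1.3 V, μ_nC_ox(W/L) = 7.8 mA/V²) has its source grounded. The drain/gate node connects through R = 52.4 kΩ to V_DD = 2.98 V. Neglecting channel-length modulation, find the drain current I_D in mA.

I_D = 0.0304 mA

With gate tied to drain, V_GS = V_DS ≥ V_GS − V_th, so the device is in saturation.
KCL at the drain: ½ k_n (V_GS − V_th)² = (V_DD − V_GS)/R.
Let x = V_GS − 1.3. Then 204 x² + x − 1.68 = 0, giving x = 0.0883 V (positive root), so V_GS = 1.39 V.
I_D = (V_DD − V_GS)/R = (2.98 − 1.39) / 52.4 = 0.0304 mA.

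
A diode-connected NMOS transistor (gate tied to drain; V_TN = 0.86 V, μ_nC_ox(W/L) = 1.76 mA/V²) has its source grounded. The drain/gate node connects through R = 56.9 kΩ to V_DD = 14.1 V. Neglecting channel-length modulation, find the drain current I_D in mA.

With gate tied to drain, V_GS = V_DS ≥ V_GS − V_TN, so the device is in saturation.
KCL at the drain: ½ k_n (V_GS − V_TN)² = (V_DD − V_GS)/R.
Let x = V_GS − 0.86. Then 50.1 x² + x − 13.24 = 0, giving x = 0.504 V (positive root), so V_GS = 1.36 V.
I_D = (V_DD − V_GS)/R = (14.1 − 1.36) / 56.9 = 0.224 mA.

I_D = 0.224 mA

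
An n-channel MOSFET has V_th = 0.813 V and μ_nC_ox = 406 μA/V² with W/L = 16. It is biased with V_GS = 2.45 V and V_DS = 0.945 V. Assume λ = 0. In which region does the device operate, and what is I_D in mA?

Triode; I_D = 7.15 mA

k_n = μ_nC_ox · (W/L) = 6.496 mA/V².
V_ov = V_GS − V_th = 2.45 − 0.813 = 1.64 V.
Since V_DS = 0.945 V < V_ov = 1.64 V, the device is in the triode region.
I_D = k_n [V_ov · V_DS − ½ V_DS²] = 6.496 × [1.64 × 0.945 − 0.5 × 0.945²] = 7.15 mA.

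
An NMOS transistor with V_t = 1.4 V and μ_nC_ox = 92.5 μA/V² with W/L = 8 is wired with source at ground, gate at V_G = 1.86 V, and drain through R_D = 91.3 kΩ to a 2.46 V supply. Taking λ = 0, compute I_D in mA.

V_GS = V_G = 1.86 V, so V_ov = 1.86 − 1.4 = 0.46 V.
k_n = μ_nC_ox · (W/L) = 0.74 mA/V².
Assume saturation: I_D = ½ k_n V_ov² = 0.5 × 0.74 × 0.46² = 0.0783 mA, giving V_DS = V_DD − I_D R_D = 2.46 − 0.0783 × 91.3 = -4.69 V.
But -4.69 V < V_ov = 0.46 V, so the device is actually in triode.
In triode I_D = k_n[V_ov V_DS − ½ V_DS²] and I_D = (V_DD − V_DS)/R_D. Equating: 33.8 V_DS² − 32.08 V_DS + 2.46 = 0, giving V_DS = 0.0841 V (the root below V_ov).
I_D = (2.46 − 0.0841) / 91.3 = 0.026 mA.

I_D = 0.0260 mA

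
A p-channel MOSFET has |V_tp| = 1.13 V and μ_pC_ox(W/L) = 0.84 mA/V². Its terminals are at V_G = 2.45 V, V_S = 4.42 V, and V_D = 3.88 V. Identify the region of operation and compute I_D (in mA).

Triode; I_D = 0.259 mA

V_SG = V_S − V_G = 4.42 − 2.45 = 1.97 V; V_SD = V_S − V_D = 4.42 − 3.88 = 0.54 V.
V_ov = V_SG − |V_tp| = 1.97 − 1.13 = 0.84 V.
Since V_SD = 0.54 V < V_ov = 0.84 V, the device is in the triode region.
I_D = k_p [V_ov · V_SD − ½ V_SD²] = 0.84 × [0.84 × 0.54 − 0.5 × 0.54²] = 0.259 mA.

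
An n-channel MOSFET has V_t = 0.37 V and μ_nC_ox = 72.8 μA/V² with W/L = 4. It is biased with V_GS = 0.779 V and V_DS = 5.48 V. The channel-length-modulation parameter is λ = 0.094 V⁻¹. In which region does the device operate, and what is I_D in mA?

k_n = μ_nC_ox · (W/L) = 0.2912 mA/V².
V_ov = V_GS − V_t = 0.779 − 0.37 = 0.409 V.
Since V_DS = 5.48 V ≥ V_ov = 0.409 V, the device is in saturation.
I_D = ½ k_n V_ov² (1 + λ V_DS) = 0.5 × 0.2912 × 0.409² × (1 + 0.094 × 5.48) = 0.0369 mA.

Saturation; I_D = 0.0369 mA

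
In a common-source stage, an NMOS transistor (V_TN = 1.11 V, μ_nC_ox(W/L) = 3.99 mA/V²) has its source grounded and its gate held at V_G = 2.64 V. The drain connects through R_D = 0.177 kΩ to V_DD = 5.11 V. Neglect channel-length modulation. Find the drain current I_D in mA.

I_D = 4.67 mA

V_GS = V_G = 2.64 V, so V_ov = 2.64 − 1.11 = 1.53 V.
Assume saturation: I_D = ½ k_n V_ov² = 0.5 × 3.99 × 1.53² = 4.67 mA, giving V_DS = V_DD − I_D R_D = 5.11 − 4.67 × 0.177 = 4.28 V.
V_DS = 4.28 V ≥ V_ov = 1.53 V, confirming saturation.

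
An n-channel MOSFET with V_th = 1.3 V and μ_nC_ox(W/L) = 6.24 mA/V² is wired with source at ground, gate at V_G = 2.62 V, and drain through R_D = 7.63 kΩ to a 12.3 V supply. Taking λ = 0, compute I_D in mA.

V_GS = V_G = 2.62 V, so V_ov = 2.62 − 1.3 = 1.32 V.
Assume saturation: I_D = ½ k_n V_ov² = 0.5 × 6.24 × 1.32² = 5.44 mA, giving V_DS = V_DD − I_D R_D = 12.3 − 5.44 × 7.63 = -29.2 V.
But -29.2 V < V_ov = 1.32 V, so the device is actually in triode.
In triode I_D = k_n[V_ov V_DS − ½ V_DS²] and I_D = (V_DD − V_DS)/R_D. Equating: 23.8 V_DS² − 63.85 V_DS + 12.3 = 0, giving V_DS = 0.209 V (the root below V_ov).
I_D = (12.3 − 0.209) / 7.63 = 1.58 mA.

I_D = 1.58 mA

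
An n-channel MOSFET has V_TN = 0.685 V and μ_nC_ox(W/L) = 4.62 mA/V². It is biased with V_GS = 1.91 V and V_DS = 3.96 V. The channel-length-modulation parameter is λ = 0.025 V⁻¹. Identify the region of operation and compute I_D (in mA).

Saturation; I_D = 3.81 mA

V_ov = V_GS − V_TN = 1.91 − 0.685 = 1.22 V.
Since V_DS = 3.96 V ≥ V_ov = 1.22 V, the device is in saturation.
I_D = ½ k_n V_ov² (1 + λ V_DS) = 0.5 × 4.62 × 1.22² × (1 + 0.025 × 3.96) = 3.81 mA.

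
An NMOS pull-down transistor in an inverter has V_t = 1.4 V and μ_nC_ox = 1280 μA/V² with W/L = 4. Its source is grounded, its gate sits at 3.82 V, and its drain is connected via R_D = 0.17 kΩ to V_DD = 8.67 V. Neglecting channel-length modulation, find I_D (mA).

V_GS = V_G = 3.82 V, so V_ov = 3.82 − 1.4 = 2.42 V.
k_n = μ_nC_ox · (W/L) = 5.12 mA/V².
Assume saturation: I_D = ½ k_n V_ov² = 0.5 × 5.12 × 2.42² = 15 mA, giving V_DS = V_DD − I_D R_D = 8.67 − 15 × 0.17 = 6.12 V.
V_DS = 6.12 V ≥ V_ov = 2.42 V, confirming saturation.

I_D = 15.0 mA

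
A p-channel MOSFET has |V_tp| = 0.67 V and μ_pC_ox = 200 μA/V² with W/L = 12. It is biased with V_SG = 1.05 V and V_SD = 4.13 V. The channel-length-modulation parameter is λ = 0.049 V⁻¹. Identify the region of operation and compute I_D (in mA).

k_p = μ_pC_ox · (W/L) = 2.4 mA/V².
V_ov = V_SG − |V_tp| = 1.05 − 0.67 = 0.38 V.
Since V_SD = 4.13 V ≥ V_ov = 0.38 V, the device is in saturation.
I_D = ½ k_p V_ov² (1 + λ V_SD) = 0.5 × 2.4 × 0.38² × (1 + 0.049 × 4.13) = 0.208 mA.

Saturation; I_D = 0.208 mA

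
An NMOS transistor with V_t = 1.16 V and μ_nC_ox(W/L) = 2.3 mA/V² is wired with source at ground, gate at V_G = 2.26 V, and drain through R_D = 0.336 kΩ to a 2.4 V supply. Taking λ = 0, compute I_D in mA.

V_GS = V_G = 2.26 V, so V_ov = 2.26 − 1.16 = 1.1 V.
Assume saturation: I_D = ½ k_n V_ov² = 0.5 × 2.3 × 1.1² = 1.39 mA, giving V_DS = V_DD − I_D R_D = 2.4 − 1.39 × 0.336 = 1.93 V.
V_DS = 1.93 V ≥ V_ov = 1.1 V, confirming saturation.

I_D = 1.39 mA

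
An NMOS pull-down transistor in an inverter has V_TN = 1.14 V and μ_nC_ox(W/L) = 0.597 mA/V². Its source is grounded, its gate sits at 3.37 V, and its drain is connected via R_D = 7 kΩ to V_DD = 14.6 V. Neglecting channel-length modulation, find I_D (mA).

V_GS = V_G = 3.37 V, so V_ov = 3.37 − 1.14 = 2.23 V.
Assume saturation: I_D = ½ k_n V_ov² = 0.5 × 0.597 × 2.23² = 1.48 mA, giving V_DS = V_DD − I_D R_D = 14.6 − 1.48 × 7 = 4.21 V.
V_DS = 4.21 V ≥ V_ov = 2.23 V, confirming saturation.

I_D = 1.48 mA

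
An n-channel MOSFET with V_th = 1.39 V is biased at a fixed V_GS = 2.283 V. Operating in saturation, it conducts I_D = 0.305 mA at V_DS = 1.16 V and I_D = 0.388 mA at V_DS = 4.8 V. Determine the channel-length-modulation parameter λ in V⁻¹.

λ = 0.0819 V⁻¹

With V_GS fixed, I_D ∝ (1 + λ V_DS) in saturation, so I_D2/I_D1 = (1 + λ V_DS2)/(1 + λ V_DS1).
0.388/0.305 = 1.272 = (1 + 4.8 λ)/(1 + 1.16 λ).
Solving: λ (I_D1 V_DS2 − I_D2 V_DS1) = I_D2 − I_D1, so λ = (0.388 − 0.305) / (0.305 × 4.8 − 0.388 × 1.16) = 0.083 / 1.01 = 0.0819 V⁻¹.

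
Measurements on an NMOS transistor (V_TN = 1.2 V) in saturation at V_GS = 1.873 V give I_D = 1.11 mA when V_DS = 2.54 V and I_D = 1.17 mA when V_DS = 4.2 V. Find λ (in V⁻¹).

With V_GS fixed, I_D ∝ (1 + λ V_DS) in saturation, so I_D2/I_D1 = (1 + λ V_DS2)/(1 + λ V_DS1).
1.17/1.11 = 1.054 = (1 + 4.2 λ)/(1 + 2.54 λ).
Solving: λ (I_D1 V_DS2 − I_D2 V_DS1) = I_D2 − I_D1, so λ = (1.17 − 1.11) / (1.11 × 4.2 − 1.17 × 2.54) = 0.06 / 1.69 = 0.0355 V⁻¹.

λ = 0.0355 V⁻¹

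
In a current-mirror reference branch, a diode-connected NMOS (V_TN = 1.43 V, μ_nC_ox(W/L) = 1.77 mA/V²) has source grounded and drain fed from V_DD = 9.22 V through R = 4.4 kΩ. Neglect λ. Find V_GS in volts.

V_GS = 2.72 V

With gate tied to drain, V_GS = V_DS ≥ V_GS − V_TN, so the device is in saturation.
KCL at the drain: ½ k_n (V_GS − V_TN)² = (V_DD − V_GS)/R.
Let x = V_GS − 1.43. Then 3.89 x² + x − 7.79 = 0, giving x = 1.29 V (positive root), so V_GS = 2.72 V.
I_D = (V_DD − V_GS)/R = (9.22 − 2.72) / 4.4 = 1.48 mA.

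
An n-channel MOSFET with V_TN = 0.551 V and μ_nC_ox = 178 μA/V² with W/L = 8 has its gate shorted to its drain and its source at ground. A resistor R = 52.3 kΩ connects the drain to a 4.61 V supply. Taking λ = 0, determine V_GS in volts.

V_GS = 0.868 V

With gate tied to drain, V_GS = V_DS ≥ V_GS − V_TN, so the device is in saturation.
k_n = μ_nC_ox · (W/L) = 1.424 mA/V².
KCL at the drain: ½ k_n (V_GS − V_TN)² = (V_DD − V_GS)/R.
Let x = V_GS − 0.551. Then 37.2 x² + x − 4.059 = 0, giving x = 0.317 V (positive root), so V_GS = 0.868 V.
I_D = (V_DD − V_GS)/R = (4.61 − 0.868) / 52.3 = 0.0715 mA.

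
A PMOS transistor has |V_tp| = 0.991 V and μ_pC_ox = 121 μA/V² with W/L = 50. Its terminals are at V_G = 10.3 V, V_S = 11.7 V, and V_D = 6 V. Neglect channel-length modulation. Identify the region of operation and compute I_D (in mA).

V_SG = V_S − V_G = 11.7 − 10.3 = 1.4 V; V_SD = V_S − V_D = 11.7 − 6 = 5.7 V.
k_p = μ_pC_ox · (W/L) = 6.05 mA/V².
V_ov = V_SG − |V_tp| = 1.4 − 0.991 = 0.409 V.
Since V_SD = 5.7 V ≥ V_ov = 0.409 V, the device is in saturation.
I_D = ½ k_p V_ov² = 0.5 × 6.05 × 0.409² = 0.506 mA.

Saturation; I_D = 0.506 mA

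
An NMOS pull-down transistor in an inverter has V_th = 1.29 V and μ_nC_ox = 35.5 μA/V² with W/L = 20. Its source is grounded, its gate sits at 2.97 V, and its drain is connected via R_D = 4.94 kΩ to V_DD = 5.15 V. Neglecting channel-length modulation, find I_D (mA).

I_D = 0.839 mA

V_GS = V_G = 2.97 V, so V_ov = 2.97 − 1.29 = 1.68 V.
k_n = μ_nC_ox · (W/L) = 0.71 mA/V².
Assume saturation: I_D = ½ k_n V_ov² = 0.5 × 0.71 × 1.68² = 1 mA, giving V_DS = V_DD − I_D R_D = 5.15 − 1 × 4.94 = 0.2 V.
But 0.2 V < V_ov = 1.68 V, so the device is actually in triode.
In triode I_D = k_n[V_ov V_DS − ½ V_DS²] and I_D = (V_DD − V_DS)/R_D. Equating: 1.75 V_DS² − 6.892 V_DS + 5.15 = 0, giving V_DS = 1 V (the root below V_ov).
I_D = (5.15 − 1) / 4.94 = 0.839 mA.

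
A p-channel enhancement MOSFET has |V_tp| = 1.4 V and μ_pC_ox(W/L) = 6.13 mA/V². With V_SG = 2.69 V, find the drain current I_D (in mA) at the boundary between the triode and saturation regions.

I_D = 5.10 mA

At the boundary V_SD = V_ov = V_SG − |V_tp| = 2.69 − 1.4 = 1.29 V.
I_D = ½ k_p V_ov² = 0.5 × 6.13 × 1.29² = 5.1 mA.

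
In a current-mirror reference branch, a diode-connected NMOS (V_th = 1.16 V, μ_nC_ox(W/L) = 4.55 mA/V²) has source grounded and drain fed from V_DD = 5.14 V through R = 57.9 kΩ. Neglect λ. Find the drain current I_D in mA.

With gate tied to drain, V_GS = V_DS ≥ V_GS − V_th, so the device is in saturation.
KCL at the drain: ½ k_n (V_GS − V_th)² = (V_DD − V_GS)/R.
Let x = V_GS − 1.16. Then 132 x² + x − 3.98 = 0, giving x = 0.17 V (positive root), so V_GS = 1.33 V.
I_D = (V_DD − V_GS)/R = (5.14 − 1.33) / 57.9 = 0.0658 mA.

I_D = 0.0658 mA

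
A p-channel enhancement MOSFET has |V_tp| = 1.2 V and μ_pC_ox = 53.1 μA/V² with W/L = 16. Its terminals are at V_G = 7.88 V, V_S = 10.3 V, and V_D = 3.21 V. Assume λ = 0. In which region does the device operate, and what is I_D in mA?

V_SG = V_S − V_G = 10.3 − 7.88 = 2.42 V; V_SD = V_S − V_D = 10.3 − 3.21 = 7.09 V.
k_p = μ_pC_ox · (W/L) = 0.8496 mA/V².
V_ov = V_SG − |V_tp| = 2.42 − 1.2 = 1.22 V.
Since V_SD = 7.09 V ≥ V_ov = 1.22 V, the device is in saturation.
I_D = ½ k_p V_ov² = 0.5 × 0.8496 × 1.22² = 0.632 mA.

Saturation; I_D = 0.632 mA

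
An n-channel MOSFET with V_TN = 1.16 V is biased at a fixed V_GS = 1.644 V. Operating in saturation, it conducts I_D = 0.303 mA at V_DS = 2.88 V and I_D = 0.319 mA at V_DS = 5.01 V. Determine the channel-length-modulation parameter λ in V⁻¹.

λ = 0.0267 V⁻¹

With V_GS fixed, I_D ∝ (1 + λ V_DS) in saturation, so I_D2/I_D1 = (1 + λ V_DS2)/(1 + λ V_DS1).
0.319/0.303 = 1.053 = (1 + 5.01 λ)/(1 + 2.88 λ).
Solving: λ (I_D1 V_DS2 − I_D2 V_DS1) = I_D2 − I_D1, so λ = (0.319 − 0.303) / (0.303 × 5.01 − 0.319 × 2.88) = 0.016 / 0.599 = 0.0267 V⁻¹.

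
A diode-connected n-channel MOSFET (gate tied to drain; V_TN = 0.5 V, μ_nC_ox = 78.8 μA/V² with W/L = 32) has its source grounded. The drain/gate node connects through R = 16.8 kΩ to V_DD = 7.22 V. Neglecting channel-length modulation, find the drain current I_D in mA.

With gate tied to drain, V_GS = V_DS ≥ V_GS − V_TN, so the device is in saturation.
k_n = μ_nC_ox · (W/L) = 2.522 mA/V².
KCL at the drain: ½ k_n (V_GS − V_TN)² = (V_DD − V_GS)/R.
Let x = V_GS − 0.5. Then 21.2 x² + x − 6.72 = 0, giving x = 0.54 V (positive root), so V_GS = 1.04 V.
I_D = (V_DD − V_GS)/R = (7.22 − 1.04) / 16.8 = 0.368 mA.

I_D = 0.368 mA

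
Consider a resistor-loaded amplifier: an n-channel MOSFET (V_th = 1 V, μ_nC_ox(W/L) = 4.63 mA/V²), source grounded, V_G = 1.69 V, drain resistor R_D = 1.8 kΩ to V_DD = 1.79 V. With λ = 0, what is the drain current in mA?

I_D = 0.809 mA

V_GS = V_G = 1.69 V, so V_ov = 1.69 − 1 = 0.69 V.
Assume saturation: I_D = ½ k_n V_ov² = 0.5 × 4.63 × 0.69² = 1.1 mA, giving V_DS = V_DD − I_D R_D = 1.79 − 1.1 × 1.8 = -0.194 V.
But -0.194 V < V_ov = 0.69 V, so the device is actually in triode.
In triode I_D = k_n[V_ov V_DS − ½ V_DS²] and I_D = (V_DD − V_DS)/R_D. Equating: 4.17 V_DS² − 6.75 V_DS + 1.79 = 0, giving V_DS = 0.334 V (the root below V_ov).
I_D = (1.79 − 0.334) / 1.8 = 0.809 mA.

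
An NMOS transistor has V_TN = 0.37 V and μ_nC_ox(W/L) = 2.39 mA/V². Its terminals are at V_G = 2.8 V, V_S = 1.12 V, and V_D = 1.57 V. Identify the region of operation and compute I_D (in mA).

V_GS = V_G − V_S = 2.8 − 1.12 = 1.68 V; V_DS = V_D − V_S = 1.57 − 1.12 = 0.45 V.
V_ov = V_GS − V_TN = 1.68 − 0.37 = 1.31 V.
Since V_DS = 0.45 V < V_ov = 1.31 V, the device is in the triode region.
I_D = k_n [V_ov · V_DS − ½ V_DS²] = 2.39 × [1.31 × 0.45 − 0.5 × 0.45²] = 1.17 mA.

Triode; I_D = 1.17 mA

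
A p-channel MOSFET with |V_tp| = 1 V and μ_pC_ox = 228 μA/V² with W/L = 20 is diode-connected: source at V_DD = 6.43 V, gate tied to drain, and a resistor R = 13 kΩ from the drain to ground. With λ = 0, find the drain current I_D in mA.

I_D = 0.386 mA

With gate tied to drain, V_SG = V_SD ≥ V_SG − |V_tp|, so the device is in saturation.
k_p = μ_pC_ox · (W/L) = 4.56 mA/V².
KCL at the drain: ½ k_p (V_SG − |V_tp|)² = (V_DD − V_SG)/R.
Let x = V_SG − 1. Then 29.6 x² + x − 5.43 = 0, giving x = 0.411 V (positive root), so V_SG = 1.41 V.
I_D = (V_DD − V_SG)/R = (6.43 − 1.41) / 13 = 0.386 mA.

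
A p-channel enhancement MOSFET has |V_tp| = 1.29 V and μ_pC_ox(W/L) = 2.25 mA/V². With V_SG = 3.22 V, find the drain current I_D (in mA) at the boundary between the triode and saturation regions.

I_D = 4.19 mA

At the boundary V_SD = V_ov = V_SG − |V_tp| = 3.22 − 1.29 = 1.93 V.
I_D = ½ k_p V_ov² = 0.5 × 2.25 × 1.93² = 4.19 mA.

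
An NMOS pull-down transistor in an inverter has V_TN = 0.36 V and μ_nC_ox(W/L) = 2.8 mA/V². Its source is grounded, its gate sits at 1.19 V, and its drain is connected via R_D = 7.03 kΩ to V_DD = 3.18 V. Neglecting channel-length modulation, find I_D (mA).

I_D = 0.423 mA

V_GS = V_G = 1.19 V, so V_ov = 1.19 − 0.36 = 0.83 V.
Assume saturation: I_D = ½ k_n V_ov² = 0.5 × 2.8 × 0.83² = 0.964 mA, giving V_DS = V_DD − I_D R_D = 3.18 − 0.964 × 7.03 = -3.6 V.
But -3.6 V < V_ov = 0.83 V, so the device is actually in triode.
In triode I_D = k_n[V_ov V_DS − ½ V_DS²] and I_D = (V_DD − V_DS)/R_D. Equating: 9.84 V_DS² − 17.34 V_DS + 3.18 = 0, giving V_DS = 0.208 V (the root below V_ov).
I_D = (3.18 − 0.208) / 7.03 = 0.423 mA.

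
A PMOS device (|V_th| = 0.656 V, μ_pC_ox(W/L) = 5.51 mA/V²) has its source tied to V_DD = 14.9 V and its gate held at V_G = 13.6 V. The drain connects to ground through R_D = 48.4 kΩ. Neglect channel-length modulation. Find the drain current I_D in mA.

I_D = 0.306 mA

V_SG = V_DD − V_G = 14.9 − 13.6 = 1.3 V, so V_ov = 1.3 − 0.656 = 0.644 V.
Assume saturation: I_D = ½ k_p V_ov² = 0.5 × 5.51 × 0.644² = 1.14 mA, giving V_SD = V_DD − I_D R_D = 14.9 − 1.14 × 48.4 = -40.4 V.
But -40.4 V < V_ov = 0.644 V, so the device is actually in triode.
In triode I_D = k_p[V_ov V_SD − ½ V_SD²] and I_D = (V_DD − V_SD)/R_D. Equating: 133 V_SD² − 172.7 V_SD + 14.9 = 0, giving V_SD = 0.0929 V (the root below V_ov).
I_D = (14.9 − 0.0929) / 48.4 = 0.306 mA.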